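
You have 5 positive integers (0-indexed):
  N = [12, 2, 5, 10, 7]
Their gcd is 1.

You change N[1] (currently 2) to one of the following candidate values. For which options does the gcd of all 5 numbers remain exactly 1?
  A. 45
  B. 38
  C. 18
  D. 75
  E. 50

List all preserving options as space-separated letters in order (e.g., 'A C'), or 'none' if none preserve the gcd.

Answer: A B C D E

Derivation:
Old gcd = 1; gcd of others (without N[1]) = 1
New gcd for candidate v: gcd(1, v). Preserves old gcd iff gcd(1, v) = 1.
  Option A: v=45, gcd(1,45)=1 -> preserves
  Option B: v=38, gcd(1,38)=1 -> preserves
  Option C: v=18, gcd(1,18)=1 -> preserves
  Option D: v=75, gcd(1,75)=1 -> preserves
  Option E: v=50, gcd(1,50)=1 -> preserves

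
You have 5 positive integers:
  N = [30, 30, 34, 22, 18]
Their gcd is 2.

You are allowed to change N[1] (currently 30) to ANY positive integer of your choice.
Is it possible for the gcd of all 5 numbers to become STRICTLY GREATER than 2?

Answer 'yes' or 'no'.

Current gcd = 2
gcd of all OTHER numbers (without N[1]=30): gcd([30, 34, 22, 18]) = 2
The new gcd after any change is gcd(2, new_value).
This can be at most 2.
Since 2 = old gcd 2, the gcd can only stay the same or decrease.

Answer: no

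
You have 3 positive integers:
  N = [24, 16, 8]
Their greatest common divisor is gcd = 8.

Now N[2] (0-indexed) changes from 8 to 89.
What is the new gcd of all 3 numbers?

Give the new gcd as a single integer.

Numbers: [24, 16, 8], gcd = 8
Change: index 2, 8 -> 89
gcd of the OTHER numbers (without index 2): gcd([24, 16]) = 8
New gcd = gcd(g_others, new_val) = gcd(8, 89) = 1

Answer: 1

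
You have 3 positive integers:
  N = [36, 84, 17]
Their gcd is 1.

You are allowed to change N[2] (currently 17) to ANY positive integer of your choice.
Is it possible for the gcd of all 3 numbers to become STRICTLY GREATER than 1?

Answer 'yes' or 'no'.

Answer: yes

Derivation:
Current gcd = 1
gcd of all OTHER numbers (without N[2]=17): gcd([36, 84]) = 12
The new gcd after any change is gcd(12, new_value).
This can be at most 12.
Since 12 > old gcd 1, the gcd CAN increase (e.g., set N[2] = 12).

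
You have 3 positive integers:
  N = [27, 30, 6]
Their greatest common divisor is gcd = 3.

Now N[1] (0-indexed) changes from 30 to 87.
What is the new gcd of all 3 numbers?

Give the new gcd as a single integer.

Numbers: [27, 30, 6], gcd = 3
Change: index 1, 30 -> 87
gcd of the OTHER numbers (without index 1): gcd([27, 6]) = 3
New gcd = gcd(g_others, new_val) = gcd(3, 87) = 3

Answer: 3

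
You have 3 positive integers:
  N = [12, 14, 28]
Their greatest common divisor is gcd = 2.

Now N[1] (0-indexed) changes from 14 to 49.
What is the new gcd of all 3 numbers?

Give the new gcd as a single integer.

Numbers: [12, 14, 28], gcd = 2
Change: index 1, 14 -> 49
gcd of the OTHER numbers (without index 1): gcd([12, 28]) = 4
New gcd = gcd(g_others, new_val) = gcd(4, 49) = 1

Answer: 1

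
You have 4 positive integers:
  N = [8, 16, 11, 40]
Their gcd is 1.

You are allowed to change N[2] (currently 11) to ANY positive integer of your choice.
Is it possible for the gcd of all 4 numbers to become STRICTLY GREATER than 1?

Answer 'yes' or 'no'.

Answer: yes

Derivation:
Current gcd = 1
gcd of all OTHER numbers (without N[2]=11): gcd([8, 16, 40]) = 8
The new gcd after any change is gcd(8, new_value).
This can be at most 8.
Since 8 > old gcd 1, the gcd CAN increase (e.g., set N[2] = 8).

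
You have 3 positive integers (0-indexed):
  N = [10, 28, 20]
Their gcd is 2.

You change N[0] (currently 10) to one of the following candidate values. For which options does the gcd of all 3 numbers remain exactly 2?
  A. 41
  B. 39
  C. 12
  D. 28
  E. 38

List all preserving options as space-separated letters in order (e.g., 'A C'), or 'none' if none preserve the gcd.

Answer: E

Derivation:
Old gcd = 2; gcd of others (without N[0]) = 4
New gcd for candidate v: gcd(4, v). Preserves old gcd iff gcd(4, v) = 2.
  Option A: v=41, gcd(4,41)=1 -> changes
  Option B: v=39, gcd(4,39)=1 -> changes
  Option C: v=12, gcd(4,12)=4 -> changes
  Option D: v=28, gcd(4,28)=4 -> changes
  Option E: v=38, gcd(4,38)=2 -> preserves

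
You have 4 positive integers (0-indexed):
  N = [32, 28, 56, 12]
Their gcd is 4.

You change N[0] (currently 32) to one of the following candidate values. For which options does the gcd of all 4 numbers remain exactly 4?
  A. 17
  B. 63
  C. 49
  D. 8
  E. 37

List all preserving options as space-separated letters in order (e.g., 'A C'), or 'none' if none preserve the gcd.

Old gcd = 4; gcd of others (without N[0]) = 4
New gcd for candidate v: gcd(4, v). Preserves old gcd iff gcd(4, v) = 4.
  Option A: v=17, gcd(4,17)=1 -> changes
  Option B: v=63, gcd(4,63)=1 -> changes
  Option C: v=49, gcd(4,49)=1 -> changes
  Option D: v=8, gcd(4,8)=4 -> preserves
  Option E: v=37, gcd(4,37)=1 -> changes

Answer: D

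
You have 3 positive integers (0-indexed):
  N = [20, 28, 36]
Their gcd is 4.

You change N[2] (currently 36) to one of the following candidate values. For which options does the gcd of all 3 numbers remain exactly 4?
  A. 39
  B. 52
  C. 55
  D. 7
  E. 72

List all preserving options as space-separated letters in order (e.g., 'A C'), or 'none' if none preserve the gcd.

Answer: B E

Derivation:
Old gcd = 4; gcd of others (without N[2]) = 4
New gcd for candidate v: gcd(4, v). Preserves old gcd iff gcd(4, v) = 4.
  Option A: v=39, gcd(4,39)=1 -> changes
  Option B: v=52, gcd(4,52)=4 -> preserves
  Option C: v=55, gcd(4,55)=1 -> changes
  Option D: v=7, gcd(4,7)=1 -> changes
  Option E: v=72, gcd(4,72)=4 -> preserves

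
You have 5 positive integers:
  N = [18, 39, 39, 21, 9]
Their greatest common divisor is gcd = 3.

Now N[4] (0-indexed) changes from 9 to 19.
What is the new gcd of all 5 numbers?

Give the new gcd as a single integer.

Numbers: [18, 39, 39, 21, 9], gcd = 3
Change: index 4, 9 -> 19
gcd of the OTHER numbers (without index 4): gcd([18, 39, 39, 21]) = 3
New gcd = gcd(g_others, new_val) = gcd(3, 19) = 1

Answer: 1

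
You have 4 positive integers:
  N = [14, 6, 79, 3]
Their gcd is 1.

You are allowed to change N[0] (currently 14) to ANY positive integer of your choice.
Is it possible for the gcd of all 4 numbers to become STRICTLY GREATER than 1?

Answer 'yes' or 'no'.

Answer: no

Derivation:
Current gcd = 1
gcd of all OTHER numbers (without N[0]=14): gcd([6, 79, 3]) = 1
The new gcd after any change is gcd(1, new_value).
This can be at most 1.
Since 1 = old gcd 1, the gcd can only stay the same or decrease.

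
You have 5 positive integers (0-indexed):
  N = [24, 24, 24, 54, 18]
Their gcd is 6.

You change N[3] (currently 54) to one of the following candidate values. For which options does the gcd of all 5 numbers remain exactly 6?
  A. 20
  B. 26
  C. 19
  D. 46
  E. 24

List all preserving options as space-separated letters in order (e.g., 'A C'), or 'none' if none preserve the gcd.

Answer: E

Derivation:
Old gcd = 6; gcd of others (without N[3]) = 6
New gcd for candidate v: gcd(6, v). Preserves old gcd iff gcd(6, v) = 6.
  Option A: v=20, gcd(6,20)=2 -> changes
  Option B: v=26, gcd(6,26)=2 -> changes
  Option C: v=19, gcd(6,19)=1 -> changes
  Option D: v=46, gcd(6,46)=2 -> changes
  Option E: v=24, gcd(6,24)=6 -> preserves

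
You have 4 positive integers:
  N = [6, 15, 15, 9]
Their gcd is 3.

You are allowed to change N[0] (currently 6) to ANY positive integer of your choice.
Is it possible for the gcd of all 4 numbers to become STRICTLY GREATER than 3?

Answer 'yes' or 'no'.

Answer: no

Derivation:
Current gcd = 3
gcd of all OTHER numbers (without N[0]=6): gcd([15, 15, 9]) = 3
The new gcd after any change is gcd(3, new_value).
This can be at most 3.
Since 3 = old gcd 3, the gcd can only stay the same or decrease.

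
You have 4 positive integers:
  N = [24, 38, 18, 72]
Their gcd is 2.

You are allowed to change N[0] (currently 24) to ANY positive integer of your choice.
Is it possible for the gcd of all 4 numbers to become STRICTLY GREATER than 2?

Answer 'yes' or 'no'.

Current gcd = 2
gcd of all OTHER numbers (without N[0]=24): gcd([38, 18, 72]) = 2
The new gcd after any change is gcd(2, new_value).
This can be at most 2.
Since 2 = old gcd 2, the gcd can only stay the same or decrease.

Answer: no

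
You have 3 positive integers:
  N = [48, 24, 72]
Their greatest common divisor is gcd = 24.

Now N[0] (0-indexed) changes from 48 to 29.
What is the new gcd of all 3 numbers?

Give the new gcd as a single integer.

Answer: 1

Derivation:
Numbers: [48, 24, 72], gcd = 24
Change: index 0, 48 -> 29
gcd of the OTHER numbers (without index 0): gcd([24, 72]) = 24
New gcd = gcd(g_others, new_val) = gcd(24, 29) = 1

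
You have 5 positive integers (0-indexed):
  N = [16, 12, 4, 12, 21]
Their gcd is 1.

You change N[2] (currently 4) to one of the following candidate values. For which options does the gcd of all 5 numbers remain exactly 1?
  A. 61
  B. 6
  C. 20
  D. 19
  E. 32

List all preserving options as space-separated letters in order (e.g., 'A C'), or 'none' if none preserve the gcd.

Old gcd = 1; gcd of others (without N[2]) = 1
New gcd for candidate v: gcd(1, v). Preserves old gcd iff gcd(1, v) = 1.
  Option A: v=61, gcd(1,61)=1 -> preserves
  Option B: v=6, gcd(1,6)=1 -> preserves
  Option C: v=20, gcd(1,20)=1 -> preserves
  Option D: v=19, gcd(1,19)=1 -> preserves
  Option E: v=32, gcd(1,32)=1 -> preserves

Answer: A B C D E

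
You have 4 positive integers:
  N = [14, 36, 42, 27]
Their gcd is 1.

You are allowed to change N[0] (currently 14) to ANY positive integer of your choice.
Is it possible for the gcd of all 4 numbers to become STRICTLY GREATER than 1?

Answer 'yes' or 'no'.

Current gcd = 1
gcd of all OTHER numbers (without N[0]=14): gcd([36, 42, 27]) = 3
The new gcd after any change is gcd(3, new_value).
This can be at most 3.
Since 3 > old gcd 1, the gcd CAN increase (e.g., set N[0] = 3).

Answer: yes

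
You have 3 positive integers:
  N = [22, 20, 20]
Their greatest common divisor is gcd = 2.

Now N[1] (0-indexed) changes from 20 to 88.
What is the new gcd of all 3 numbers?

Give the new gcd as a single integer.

Answer: 2

Derivation:
Numbers: [22, 20, 20], gcd = 2
Change: index 1, 20 -> 88
gcd of the OTHER numbers (without index 1): gcd([22, 20]) = 2
New gcd = gcd(g_others, new_val) = gcd(2, 88) = 2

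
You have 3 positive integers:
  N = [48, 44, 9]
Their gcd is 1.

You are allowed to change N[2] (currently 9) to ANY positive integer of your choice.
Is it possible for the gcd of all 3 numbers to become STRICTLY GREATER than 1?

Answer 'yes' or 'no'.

Answer: yes

Derivation:
Current gcd = 1
gcd of all OTHER numbers (without N[2]=9): gcd([48, 44]) = 4
The new gcd after any change is gcd(4, new_value).
This can be at most 4.
Since 4 > old gcd 1, the gcd CAN increase (e.g., set N[2] = 4).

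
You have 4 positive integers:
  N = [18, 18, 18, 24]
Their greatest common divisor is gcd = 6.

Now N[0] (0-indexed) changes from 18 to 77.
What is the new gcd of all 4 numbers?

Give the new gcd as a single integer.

Numbers: [18, 18, 18, 24], gcd = 6
Change: index 0, 18 -> 77
gcd of the OTHER numbers (without index 0): gcd([18, 18, 24]) = 6
New gcd = gcd(g_others, new_val) = gcd(6, 77) = 1

Answer: 1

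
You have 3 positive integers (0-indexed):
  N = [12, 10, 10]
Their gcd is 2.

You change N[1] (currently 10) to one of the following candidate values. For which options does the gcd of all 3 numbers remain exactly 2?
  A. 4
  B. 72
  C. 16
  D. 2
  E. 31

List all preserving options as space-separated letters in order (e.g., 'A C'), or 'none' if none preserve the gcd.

Answer: A B C D

Derivation:
Old gcd = 2; gcd of others (without N[1]) = 2
New gcd for candidate v: gcd(2, v). Preserves old gcd iff gcd(2, v) = 2.
  Option A: v=4, gcd(2,4)=2 -> preserves
  Option B: v=72, gcd(2,72)=2 -> preserves
  Option C: v=16, gcd(2,16)=2 -> preserves
  Option D: v=2, gcd(2,2)=2 -> preserves
  Option E: v=31, gcd(2,31)=1 -> changes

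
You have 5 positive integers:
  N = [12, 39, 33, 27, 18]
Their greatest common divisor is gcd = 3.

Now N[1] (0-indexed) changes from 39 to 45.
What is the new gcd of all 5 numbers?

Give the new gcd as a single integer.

Numbers: [12, 39, 33, 27, 18], gcd = 3
Change: index 1, 39 -> 45
gcd of the OTHER numbers (without index 1): gcd([12, 33, 27, 18]) = 3
New gcd = gcd(g_others, new_val) = gcd(3, 45) = 3

Answer: 3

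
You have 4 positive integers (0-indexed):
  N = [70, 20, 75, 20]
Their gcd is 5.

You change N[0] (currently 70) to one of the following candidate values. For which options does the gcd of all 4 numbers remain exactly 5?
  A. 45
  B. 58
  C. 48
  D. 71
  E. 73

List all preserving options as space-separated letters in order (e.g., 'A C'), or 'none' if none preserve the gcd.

Old gcd = 5; gcd of others (without N[0]) = 5
New gcd for candidate v: gcd(5, v). Preserves old gcd iff gcd(5, v) = 5.
  Option A: v=45, gcd(5,45)=5 -> preserves
  Option B: v=58, gcd(5,58)=1 -> changes
  Option C: v=48, gcd(5,48)=1 -> changes
  Option D: v=71, gcd(5,71)=1 -> changes
  Option E: v=73, gcd(5,73)=1 -> changes

Answer: A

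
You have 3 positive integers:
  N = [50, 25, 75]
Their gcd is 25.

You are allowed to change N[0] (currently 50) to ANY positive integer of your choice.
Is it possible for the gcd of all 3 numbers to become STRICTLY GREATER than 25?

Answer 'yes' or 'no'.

Current gcd = 25
gcd of all OTHER numbers (without N[0]=50): gcd([25, 75]) = 25
The new gcd after any change is gcd(25, new_value).
This can be at most 25.
Since 25 = old gcd 25, the gcd can only stay the same or decrease.

Answer: no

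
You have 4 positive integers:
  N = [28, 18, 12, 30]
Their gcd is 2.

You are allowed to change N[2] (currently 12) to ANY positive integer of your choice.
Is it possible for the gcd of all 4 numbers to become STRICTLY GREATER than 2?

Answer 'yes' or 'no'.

Answer: no

Derivation:
Current gcd = 2
gcd of all OTHER numbers (without N[2]=12): gcd([28, 18, 30]) = 2
The new gcd after any change is gcd(2, new_value).
This can be at most 2.
Since 2 = old gcd 2, the gcd can only stay the same or decrease.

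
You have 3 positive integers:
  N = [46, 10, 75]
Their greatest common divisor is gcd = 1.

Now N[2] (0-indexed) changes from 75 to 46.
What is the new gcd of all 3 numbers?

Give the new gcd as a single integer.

Numbers: [46, 10, 75], gcd = 1
Change: index 2, 75 -> 46
gcd of the OTHER numbers (without index 2): gcd([46, 10]) = 2
New gcd = gcd(g_others, new_val) = gcd(2, 46) = 2

Answer: 2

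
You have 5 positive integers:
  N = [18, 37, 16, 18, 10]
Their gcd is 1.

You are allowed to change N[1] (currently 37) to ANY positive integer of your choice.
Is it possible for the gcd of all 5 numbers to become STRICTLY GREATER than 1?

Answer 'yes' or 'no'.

Current gcd = 1
gcd of all OTHER numbers (without N[1]=37): gcd([18, 16, 18, 10]) = 2
The new gcd after any change is gcd(2, new_value).
This can be at most 2.
Since 2 > old gcd 1, the gcd CAN increase (e.g., set N[1] = 2).

Answer: yes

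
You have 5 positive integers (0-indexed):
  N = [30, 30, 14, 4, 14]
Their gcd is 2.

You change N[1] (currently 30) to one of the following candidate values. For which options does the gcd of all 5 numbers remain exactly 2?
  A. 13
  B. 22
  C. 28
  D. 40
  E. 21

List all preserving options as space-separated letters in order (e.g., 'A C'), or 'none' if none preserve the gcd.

Old gcd = 2; gcd of others (without N[1]) = 2
New gcd for candidate v: gcd(2, v). Preserves old gcd iff gcd(2, v) = 2.
  Option A: v=13, gcd(2,13)=1 -> changes
  Option B: v=22, gcd(2,22)=2 -> preserves
  Option C: v=28, gcd(2,28)=2 -> preserves
  Option D: v=40, gcd(2,40)=2 -> preserves
  Option E: v=21, gcd(2,21)=1 -> changes

Answer: B C D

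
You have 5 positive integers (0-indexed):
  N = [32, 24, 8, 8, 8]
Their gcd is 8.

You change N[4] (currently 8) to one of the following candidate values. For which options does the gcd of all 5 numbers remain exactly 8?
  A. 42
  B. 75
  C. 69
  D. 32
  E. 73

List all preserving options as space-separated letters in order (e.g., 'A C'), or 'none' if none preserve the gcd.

Old gcd = 8; gcd of others (without N[4]) = 8
New gcd for candidate v: gcd(8, v). Preserves old gcd iff gcd(8, v) = 8.
  Option A: v=42, gcd(8,42)=2 -> changes
  Option B: v=75, gcd(8,75)=1 -> changes
  Option C: v=69, gcd(8,69)=1 -> changes
  Option D: v=32, gcd(8,32)=8 -> preserves
  Option E: v=73, gcd(8,73)=1 -> changes

Answer: D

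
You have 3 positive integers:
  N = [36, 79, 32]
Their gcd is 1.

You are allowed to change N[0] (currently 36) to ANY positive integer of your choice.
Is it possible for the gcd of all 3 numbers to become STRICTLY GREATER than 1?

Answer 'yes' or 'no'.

Current gcd = 1
gcd of all OTHER numbers (without N[0]=36): gcd([79, 32]) = 1
The new gcd after any change is gcd(1, new_value).
This can be at most 1.
Since 1 = old gcd 1, the gcd can only stay the same or decrease.

Answer: no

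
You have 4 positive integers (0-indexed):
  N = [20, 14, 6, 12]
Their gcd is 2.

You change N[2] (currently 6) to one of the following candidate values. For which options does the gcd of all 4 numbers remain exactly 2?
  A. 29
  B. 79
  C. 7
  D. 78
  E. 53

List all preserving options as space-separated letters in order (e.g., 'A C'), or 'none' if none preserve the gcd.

Old gcd = 2; gcd of others (without N[2]) = 2
New gcd for candidate v: gcd(2, v). Preserves old gcd iff gcd(2, v) = 2.
  Option A: v=29, gcd(2,29)=1 -> changes
  Option B: v=79, gcd(2,79)=1 -> changes
  Option C: v=7, gcd(2,7)=1 -> changes
  Option D: v=78, gcd(2,78)=2 -> preserves
  Option E: v=53, gcd(2,53)=1 -> changes

Answer: D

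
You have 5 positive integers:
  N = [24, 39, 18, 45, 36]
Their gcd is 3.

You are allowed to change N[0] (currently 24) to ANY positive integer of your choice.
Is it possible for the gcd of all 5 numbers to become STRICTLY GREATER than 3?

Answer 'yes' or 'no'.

Current gcd = 3
gcd of all OTHER numbers (without N[0]=24): gcd([39, 18, 45, 36]) = 3
The new gcd after any change is gcd(3, new_value).
This can be at most 3.
Since 3 = old gcd 3, the gcd can only stay the same or decrease.

Answer: no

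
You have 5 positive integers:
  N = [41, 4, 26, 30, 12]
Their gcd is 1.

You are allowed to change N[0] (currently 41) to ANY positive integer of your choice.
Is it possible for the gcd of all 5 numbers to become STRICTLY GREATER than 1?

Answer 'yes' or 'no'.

Current gcd = 1
gcd of all OTHER numbers (without N[0]=41): gcd([4, 26, 30, 12]) = 2
The new gcd after any change is gcd(2, new_value).
This can be at most 2.
Since 2 > old gcd 1, the gcd CAN increase (e.g., set N[0] = 2).

Answer: yes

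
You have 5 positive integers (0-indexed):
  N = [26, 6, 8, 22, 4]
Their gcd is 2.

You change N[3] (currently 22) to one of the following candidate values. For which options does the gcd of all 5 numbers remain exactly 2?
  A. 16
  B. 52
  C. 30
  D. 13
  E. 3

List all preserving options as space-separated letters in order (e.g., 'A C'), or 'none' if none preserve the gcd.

Answer: A B C

Derivation:
Old gcd = 2; gcd of others (without N[3]) = 2
New gcd for candidate v: gcd(2, v). Preserves old gcd iff gcd(2, v) = 2.
  Option A: v=16, gcd(2,16)=2 -> preserves
  Option B: v=52, gcd(2,52)=2 -> preserves
  Option C: v=30, gcd(2,30)=2 -> preserves
  Option D: v=13, gcd(2,13)=1 -> changes
  Option E: v=3, gcd(2,3)=1 -> changes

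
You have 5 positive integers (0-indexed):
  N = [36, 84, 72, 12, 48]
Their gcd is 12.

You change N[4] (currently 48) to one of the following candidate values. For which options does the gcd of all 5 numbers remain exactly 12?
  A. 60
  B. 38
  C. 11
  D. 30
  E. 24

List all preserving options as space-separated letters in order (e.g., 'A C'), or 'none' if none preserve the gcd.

Answer: A E

Derivation:
Old gcd = 12; gcd of others (without N[4]) = 12
New gcd for candidate v: gcd(12, v). Preserves old gcd iff gcd(12, v) = 12.
  Option A: v=60, gcd(12,60)=12 -> preserves
  Option B: v=38, gcd(12,38)=2 -> changes
  Option C: v=11, gcd(12,11)=1 -> changes
  Option D: v=30, gcd(12,30)=6 -> changes
  Option E: v=24, gcd(12,24)=12 -> preserves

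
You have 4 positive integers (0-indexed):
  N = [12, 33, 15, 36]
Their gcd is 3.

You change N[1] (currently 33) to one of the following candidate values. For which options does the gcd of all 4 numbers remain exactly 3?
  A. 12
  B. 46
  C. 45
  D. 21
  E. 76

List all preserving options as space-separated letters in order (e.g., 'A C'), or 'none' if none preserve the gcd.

Answer: A C D

Derivation:
Old gcd = 3; gcd of others (without N[1]) = 3
New gcd for candidate v: gcd(3, v). Preserves old gcd iff gcd(3, v) = 3.
  Option A: v=12, gcd(3,12)=3 -> preserves
  Option B: v=46, gcd(3,46)=1 -> changes
  Option C: v=45, gcd(3,45)=3 -> preserves
  Option D: v=21, gcd(3,21)=3 -> preserves
  Option E: v=76, gcd(3,76)=1 -> changes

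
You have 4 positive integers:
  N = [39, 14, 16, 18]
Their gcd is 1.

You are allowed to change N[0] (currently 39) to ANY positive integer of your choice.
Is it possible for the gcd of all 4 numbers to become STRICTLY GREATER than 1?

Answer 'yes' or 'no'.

Current gcd = 1
gcd of all OTHER numbers (without N[0]=39): gcd([14, 16, 18]) = 2
The new gcd after any change is gcd(2, new_value).
This can be at most 2.
Since 2 > old gcd 1, the gcd CAN increase (e.g., set N[0] = 2).

Answer: yes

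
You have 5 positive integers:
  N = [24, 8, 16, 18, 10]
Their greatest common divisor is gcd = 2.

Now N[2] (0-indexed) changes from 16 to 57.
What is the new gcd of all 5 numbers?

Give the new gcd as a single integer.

Answer: 1

Derivation:
Numbers: [24, 8, 16, 18, 10], gcd = 2
Change: index 2, 16 -> 57
gcd of the OTHER numbers (without index 2): gcd([24, 8, 18, 10]) = 2
New gcd = gcd(g_others, new_val) = gcd(2, 57) = 1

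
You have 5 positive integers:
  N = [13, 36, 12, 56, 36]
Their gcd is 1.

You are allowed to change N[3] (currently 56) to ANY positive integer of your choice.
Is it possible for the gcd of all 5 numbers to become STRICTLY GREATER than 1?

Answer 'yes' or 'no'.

Answer: no

Derivation:
Current gcd = 1
gcd of all OTHER numbers (without N[3]=56): gcd([13, 36, 12, 36]) = 1
The new gcd after any change is gcd(1, new_value).
This can be at most 1.
Since 1 = old gcd 1, the gcd can only stay the same or decrease.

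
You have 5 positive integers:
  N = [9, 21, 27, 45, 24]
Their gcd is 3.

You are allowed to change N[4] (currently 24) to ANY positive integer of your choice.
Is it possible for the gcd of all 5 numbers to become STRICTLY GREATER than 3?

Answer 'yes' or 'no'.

Answer: no

Derivation:
Current gcd = 3
gcd of all OTHER numbers (without N[4]=24): gcd([9, 21, 27, 45]) = 3
The new gcd after any change is gcd(3, new_value).
This can be at most 3.
Since 3 = old gcd 3, the gcd can only stay the same or decrease.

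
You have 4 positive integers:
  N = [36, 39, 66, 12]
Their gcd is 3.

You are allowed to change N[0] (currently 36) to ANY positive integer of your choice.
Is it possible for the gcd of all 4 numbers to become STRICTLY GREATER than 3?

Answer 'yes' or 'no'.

Current gcd = 3
gcd of all OTHER numbers (without N[0]=36): gcd([39, 66, 12]) = 3
The new gcd after any change is gcd(3, new_value).
This can be at most 3.
Since 3 = old gcd 3, the gcd can only stay the same or decrease.

Answer: no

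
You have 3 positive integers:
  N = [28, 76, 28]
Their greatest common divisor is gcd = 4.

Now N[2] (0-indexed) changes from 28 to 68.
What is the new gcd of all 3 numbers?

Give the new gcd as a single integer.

Answer: 4

Derivation:
Numbers: [28, 76, 28], gcd = 4
Change: index 2, 28 -> 68
gcd of the OTHER numbers (without index 2): gcd([28, 76]) = 4
New gcd = gcd(g_others, new_val) = gcd(4, 68) = 4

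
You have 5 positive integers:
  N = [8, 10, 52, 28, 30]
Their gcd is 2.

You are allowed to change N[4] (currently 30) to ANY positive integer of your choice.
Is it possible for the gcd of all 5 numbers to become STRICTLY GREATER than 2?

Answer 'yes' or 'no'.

Answer: no

Derivation:
Current gcd = 2
gcd of all OTHER numbers (without N[4]=30): gcd([8, 10, 52, 28]) = 2
The new gcd after any change is gcd(2, new_value).
This can be at most 2.
Since 2 = old gcd 2, the gcd can only stay the same or decrease.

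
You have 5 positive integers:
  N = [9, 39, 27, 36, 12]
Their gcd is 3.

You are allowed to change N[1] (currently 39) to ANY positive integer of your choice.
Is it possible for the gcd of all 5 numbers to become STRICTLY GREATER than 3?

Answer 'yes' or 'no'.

Answer: no

Derivation:
Current gcd = 3
gcd of all OTHER numbers (without N[1]=39): gcd([9, 27, 36, 12]) = 3
The new gcd after any change is gcd(3, new_value).
This can be at most 3.
Since 3 = old gcd 3, the gcd can only stay the same or decrease.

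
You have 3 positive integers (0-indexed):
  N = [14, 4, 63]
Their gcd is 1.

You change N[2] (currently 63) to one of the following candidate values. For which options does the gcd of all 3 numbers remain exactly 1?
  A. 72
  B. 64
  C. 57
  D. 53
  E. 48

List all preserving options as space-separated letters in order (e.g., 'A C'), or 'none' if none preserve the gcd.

Old gcd = 1; gcd of others (without N[2]) = 2
New gcd for candidate v: gcd(2, v). Preserves old gcd iff gcd(2, v) = 1.
  Option A: v=72, gcd(2,72)=2 -> changes
  Option B: v=64, gcd(2,64)=2 -> changes
  Option C: v=57, gcd(2,57)=1 -> preserves
  Option D: v=53, gcd(2,53)=1 -> preserves
  Option E: v=48, gcd(2,48)=2 -> changes

Answer: C D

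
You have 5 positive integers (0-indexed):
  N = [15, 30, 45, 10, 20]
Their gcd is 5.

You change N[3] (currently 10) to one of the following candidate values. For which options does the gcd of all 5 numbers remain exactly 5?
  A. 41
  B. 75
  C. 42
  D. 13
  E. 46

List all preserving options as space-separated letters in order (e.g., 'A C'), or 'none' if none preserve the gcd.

Old gcd = 5; gcd of others (without N[3]) = 5
New gcd for candidate v: gcd(5, v). Preserves old gcd iff gcd(5, v) = 5.
  Option A: v=41, gcd(5,41)=1 -> changes
  Option B: v=75, gcd(5,75)=5 -> preserves
  Option C: v=42, gcd(5,42)=1 -> changes
  Option D: v=13, gcd(5,13)=1 -> changes
  Option E: v=46, gcd(5,46)=1 -> changes

Answer: B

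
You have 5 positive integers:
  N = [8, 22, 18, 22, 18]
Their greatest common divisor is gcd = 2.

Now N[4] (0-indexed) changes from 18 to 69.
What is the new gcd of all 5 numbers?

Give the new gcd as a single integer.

Answer: 1

Derivation:
Numbers: [8, 22, 18, 22, 18], gcd = 2
Change: index 4, 18 -> 69
gcd of the OTHER numbers (without index 4): gcd([8, 22, 18, 22]) = 2
New gcd = gcd(g_others, new_val) = gcd(2, 69) = 1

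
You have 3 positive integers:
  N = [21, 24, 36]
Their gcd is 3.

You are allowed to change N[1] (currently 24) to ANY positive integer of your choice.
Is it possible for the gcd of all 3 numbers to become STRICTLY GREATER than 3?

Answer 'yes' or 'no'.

Answer: no

Derivation:
Current gcd = 3
gcd of all OTHER numbers (without N[1]=24): gcd([21, 36]) = 3
The new gcd after any change is gcd(3, new_value).
This can be at most 3.
Since 3 = old gcd 3, the gcd can only stay the same or decrease.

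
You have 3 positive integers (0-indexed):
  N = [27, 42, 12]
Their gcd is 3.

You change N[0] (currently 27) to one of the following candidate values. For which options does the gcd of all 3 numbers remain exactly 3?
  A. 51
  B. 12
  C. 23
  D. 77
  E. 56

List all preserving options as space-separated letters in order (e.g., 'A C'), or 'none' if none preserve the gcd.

Old gcd = 3; gcd of others (without N[0]) = 6
New gcd for candidate v: gcd(6, v). Preserves old gcd iff gcd(6, v) = 3.
  Option A: v=51, gcd(6,51)=3 -> preserves
  Option B: v=12, gcd(6,12)=6 -> changes
  Option C: v=23, gcd(6,23)=1 -> changes
  Option D: v=77, gcd(6,77)=1 -> changes
  Option E: v=56, gcd(6,56)=2 -> changes

Answer: A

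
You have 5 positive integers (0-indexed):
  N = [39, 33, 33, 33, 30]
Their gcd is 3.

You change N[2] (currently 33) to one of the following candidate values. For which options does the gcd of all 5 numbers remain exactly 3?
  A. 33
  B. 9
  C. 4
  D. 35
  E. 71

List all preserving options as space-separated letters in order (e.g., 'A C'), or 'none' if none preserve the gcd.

Old gcd = 3; gcd of others (without N[2]) = 3
New gcd for candidate v: gcd(3, v). Preserves old gcd iff gcd(3, v) = 3.
  Option A: v=33, gcd(3,33)=3 -> preserves
  Option B: v=9, gcd(3,9)=3 -> preserves
  Option C: v=4, gcd(3,4)=1 -> changes
  Option D: v=35, gcd(3,35)=1 -> changes
  Option E: v=71, gcd(3,71)=1 -> changes

Answer: A B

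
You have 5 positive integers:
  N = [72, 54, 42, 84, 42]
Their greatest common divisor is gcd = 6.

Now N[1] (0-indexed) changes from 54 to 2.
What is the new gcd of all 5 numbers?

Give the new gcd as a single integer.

Answer: 2

Derivation:
Numbers: [72, 54, 42, 84, 42], gcd = 6
Change: index 1, 54 -> 2
gcd of the OTHER numbers (without index 1): gcd([72, 42, 84, 42]) = 6
New gcd = gcd(g_others, new_val) = gcd(6, 2) = 2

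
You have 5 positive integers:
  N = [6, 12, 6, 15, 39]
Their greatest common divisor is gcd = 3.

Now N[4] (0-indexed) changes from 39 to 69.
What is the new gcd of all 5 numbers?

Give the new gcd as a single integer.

Answer: 3

Derivation:
Numbers: [6, 12, 6, 15, 39], gcd = 3
Change: index 4, 39 -> 69
gcd of the OTHER numbers (without index 4): gcd([6, 12, 6, 15]) = 3
New gcd = gcd(g_others, new_val) = gcd(3, 69) = 3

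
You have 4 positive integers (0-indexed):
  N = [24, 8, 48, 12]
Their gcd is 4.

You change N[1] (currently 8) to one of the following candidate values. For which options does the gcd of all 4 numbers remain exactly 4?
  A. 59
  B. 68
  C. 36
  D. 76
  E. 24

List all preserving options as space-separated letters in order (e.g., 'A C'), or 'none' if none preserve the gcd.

Old gcd = 4; gcd of others (without N[1]) = 12
New gcd for candidate v: gcd(12, v). Preserves old gcd iff gcd(12, v) = 4.
  Option A: v=59, gcd(12,59)=1 -> changes
  Option B: v=68, gcd(12,68)=4 -> preserves
  Option C: v=36, gcd(12,36)=12 -> changes
  Option D: v=76, gcd(12,76)=4 -> preserves
  Option E: v=24, gcd(12,24)=12 -> changes

Answer: B D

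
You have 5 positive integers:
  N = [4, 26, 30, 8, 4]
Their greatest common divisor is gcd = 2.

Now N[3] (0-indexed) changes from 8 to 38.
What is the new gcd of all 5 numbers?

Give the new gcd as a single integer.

Answer: 2

Derivation:
Numbers: [4, 26, 30, 8, 4], gcd = 2
Change: index 3, 8 -> 38
gcd of the OTHER numbers (without index 3): gcd([4, 26, 30, 4]) = 2
New gcd = gcd(g_others, new_val) = gcd(2, 38) = 2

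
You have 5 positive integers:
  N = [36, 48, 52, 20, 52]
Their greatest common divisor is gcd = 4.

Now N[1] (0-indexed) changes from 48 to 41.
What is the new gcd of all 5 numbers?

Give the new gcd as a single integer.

Numbers: [36, 48, 52, 20, 52], gcd = 4
Change: index 1, 48 -> 41
gcd of the OTHER numbers (without index 1): gcd([36, 52, 20, 52]) = 4
New gcd = gcd(g_others, new_val) = gcd(4, 41) = 1

Answer: 1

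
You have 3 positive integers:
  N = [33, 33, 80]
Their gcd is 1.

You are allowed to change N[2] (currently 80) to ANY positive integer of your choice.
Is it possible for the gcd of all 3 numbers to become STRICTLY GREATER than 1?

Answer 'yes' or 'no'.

Answer: yes

Derivation:
Current gcd = 1
gcd of all OTHER numbers (without N[2]=80): gcd([33, 33]) = 33
The new gcd after any change is gcd(33, new_value).
This can be at most 33.
Since 33 > old gcd 1, the gcd CAN increase (e.g., set N[2] = 33).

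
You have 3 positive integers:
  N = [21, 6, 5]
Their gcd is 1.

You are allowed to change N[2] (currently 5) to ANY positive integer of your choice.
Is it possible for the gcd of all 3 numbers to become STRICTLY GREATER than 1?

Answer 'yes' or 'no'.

Current gcd = 1
gcd of all OTHER numbers (without N[2]=5): gcd([21, 6]) = 3
The new gcd after any change is gcd(3, new_value).
This can be at most 3.
Since 3 > old gcd 1, the gcd CAN increase (e.g., set N[2] = 3).

Answer: yes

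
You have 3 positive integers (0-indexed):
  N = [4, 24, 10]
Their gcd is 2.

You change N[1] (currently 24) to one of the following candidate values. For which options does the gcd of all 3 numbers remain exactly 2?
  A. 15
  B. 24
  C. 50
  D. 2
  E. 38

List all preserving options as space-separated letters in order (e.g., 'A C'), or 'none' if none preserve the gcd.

Answer: B C D E

Derivation:
Old gcd = 2; gcd of others (without N[1]) = 2
New gcd for candidate v: gcd(2, v). Preserves old gcd iff gcd(2, v) = 2.
  Option A: v=15, gcd(2,15)=1 -> changes
  Option B: v=24, gcd(2,24)=2 -> preserves
  Option C: v=50, gcd(2,50)=2 -> preserves
  Option D: v=2, gcd(2,2)=2 -> preserves
  Option E: v=38, gcd(2,38)=2 -> preserves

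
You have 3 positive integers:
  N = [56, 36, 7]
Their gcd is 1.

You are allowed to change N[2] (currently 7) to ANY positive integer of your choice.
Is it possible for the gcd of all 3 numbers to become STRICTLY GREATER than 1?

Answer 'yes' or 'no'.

Answer: yes

Derivation:
Current gcd = 1
gcd of all OTHER numbers (without N[2]=7): gcd([56, 36]) = 4
The new gcd after any change is gcd(4, new_value).
This can be at most 4.
Since 4 > old gcd 1, the gcd CAN increase (e.g., set N[2] = 4).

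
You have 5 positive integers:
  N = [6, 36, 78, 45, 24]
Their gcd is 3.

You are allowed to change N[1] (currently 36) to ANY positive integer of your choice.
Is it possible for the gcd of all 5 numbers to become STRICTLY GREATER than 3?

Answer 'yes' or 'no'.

Answer: no

Derivation:
Current gcd = 3
gcd of all OTHER numbers (without N[1]=36): gcd([6, 78, 45, 24]) = 3
The new gcd after any change is gcd(3, new_value).
This can be at most 3.
Since 3 = old gcd 3, the gcd can only stay the same or decrease.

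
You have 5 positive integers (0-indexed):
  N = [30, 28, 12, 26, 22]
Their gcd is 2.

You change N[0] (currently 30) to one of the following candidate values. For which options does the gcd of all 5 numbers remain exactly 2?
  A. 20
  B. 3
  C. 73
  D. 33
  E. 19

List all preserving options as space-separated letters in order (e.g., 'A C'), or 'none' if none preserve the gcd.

Old gcd = 2; gcd of others (without N[0]) = 2
New gcd for candidate v: gcd(2, v). Preserves old gcd iff gcd(2, v) = 2.
  Option A: v=20, gcd(2,20)=2 -> preserves
  Option B: v=3, gcd(2,3)=1 -> changes
  Option C: v=73, gcd(2,73)=1 -> changes
  Option D: v=33, gcd(2,33)=1 -> changes
  Option E: v=19, gcd(2,19)=1 -> changes

Answer: A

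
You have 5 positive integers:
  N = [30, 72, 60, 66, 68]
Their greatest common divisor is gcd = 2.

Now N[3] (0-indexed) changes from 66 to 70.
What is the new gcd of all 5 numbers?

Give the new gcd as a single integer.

Numbers: [30, 72, 60, 66, 68], gcd = 2
Change: index 3, 66 -> 70
gcd of the OTHER numbers (without index 3): gcd([30, 72, 60, 68]) = 2
New gcd = gcd(g_others, new_val) = gcd(2, 70) = 2

Answer: 2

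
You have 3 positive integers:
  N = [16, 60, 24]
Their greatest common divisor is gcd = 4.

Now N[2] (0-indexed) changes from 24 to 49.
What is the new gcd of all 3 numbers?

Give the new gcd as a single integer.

Answer: 1

Derivation:
Numbers: [16, 60, 24], gcd = 4
Change: index 2, 24 -> 49
gcd of the OTHER numbers (without index 2): gcd([16, 60]) = 4
New gcd = gcd(g_others, new_val) = gcd(4, 49) = 1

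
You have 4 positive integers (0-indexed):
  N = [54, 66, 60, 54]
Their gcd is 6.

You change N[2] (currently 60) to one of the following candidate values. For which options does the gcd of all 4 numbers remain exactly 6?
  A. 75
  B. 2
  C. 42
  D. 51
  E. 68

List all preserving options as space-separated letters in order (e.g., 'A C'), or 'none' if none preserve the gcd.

Answer: C

Derivation:
Old gcd = 6; gcd of others (without N[2]) = 6
New gcd for candidate v: gcd(6, v). Preserves old gcd iff gcd(6, v) = 6.
  Option A: v=75, gcd(6,75)=3 -> changes
  Option B: v=2, gcd(6,2)=2 -> changes
  Option C: v=42, gcd(6,42)=6 -> preserves
  Option D: v=51, gcd(6,51)=3 -> changes
  Option E: v=68, gcd(6,68)=2 -> changes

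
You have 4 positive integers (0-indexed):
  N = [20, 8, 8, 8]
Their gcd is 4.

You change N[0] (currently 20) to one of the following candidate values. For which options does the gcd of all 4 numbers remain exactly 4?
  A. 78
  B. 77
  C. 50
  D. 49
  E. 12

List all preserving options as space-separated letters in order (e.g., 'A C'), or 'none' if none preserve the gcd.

Old gcd = 4; gcd of others (without N[0]) = 8
New gcd for candidate v: gcd(8, v). Preserves old gcd iff gcd(8, v) = 4.
  Option A: v=78, gcd(8,78)=2 -> changes
  Option B: v=77, gcd(8,77)=1 -> changes
  Option C: v=50, gcd(8,50)=2 -> changes
  Option D: v=49, gcd(8,49)=1 -> changes
  Option E: v=12, gcd(8,12)=4 -> preserves

Answer: E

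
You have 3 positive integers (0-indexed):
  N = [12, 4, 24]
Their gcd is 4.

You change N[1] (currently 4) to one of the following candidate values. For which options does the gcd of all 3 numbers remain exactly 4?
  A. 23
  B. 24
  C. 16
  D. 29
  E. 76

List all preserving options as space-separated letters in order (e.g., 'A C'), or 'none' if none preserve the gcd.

Old gcd = 4; gcd of others (without N[1]) = 12
New gcd for candidate v: gcd(12, v). Preserves old gcd iff gcd(12, v) = 4.
  Option A: v=23, gcd(12,23)=1 -> changes
  Option B: v=24, gcd(12,24)=12 -> changes
  Option C: v=16, gcd(12,16)=4 -> preserves
  Option D: v=29, gcd(12,29)=1 -> changes
  Option E: v=76, gcd(12,76)=4 -> preserves

Answer: C E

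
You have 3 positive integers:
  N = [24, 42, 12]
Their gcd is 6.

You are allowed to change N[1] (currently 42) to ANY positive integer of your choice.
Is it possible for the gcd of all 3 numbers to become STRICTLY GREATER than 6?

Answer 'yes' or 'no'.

Current gcd = 6
gcd of all OTHER numbers (without N[1]=42): gcd([24, 12]) = 12
The new gcd after any change is gcd(12, new_value).
This can be at most 12.
Since 12 > old gcd 6, the gcd CAN increase (e.g., set N[1] = 12).

Answer: yes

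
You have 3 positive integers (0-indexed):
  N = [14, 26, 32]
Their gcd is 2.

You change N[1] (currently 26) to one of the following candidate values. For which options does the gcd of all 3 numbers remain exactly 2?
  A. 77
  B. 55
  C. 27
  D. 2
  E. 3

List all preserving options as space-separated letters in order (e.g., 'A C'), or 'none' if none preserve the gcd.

Old gcd = 2; gcd of others (without N[1]) = 2
New gcd for candidate v: gcd(2, v). Preserves old gcd iff gcd(2, v) = 2.
  Option A: v=77, gcd(2,77)=1 -> changes
  Option B: v=55, gcd(2,55)=1 -> changes
  Option C: v=27, gcd(2,27)=1 -> changes
  Option D: v=2, gcd(2,2)=2 -> preserves
  Option E: v=3, gcd(2,3)=1 -> changes

Answer: D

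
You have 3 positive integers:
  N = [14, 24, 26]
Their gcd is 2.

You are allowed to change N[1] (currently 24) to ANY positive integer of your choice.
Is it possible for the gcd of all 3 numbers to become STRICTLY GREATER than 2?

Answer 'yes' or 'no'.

Answer: no

Derivation:
Current gcd = 2
gcd of all OTHER numbers (without N[1]=24): gcd([14, 26]) = 2
The new gcd after any change is gcd(2, new_value).
This can be at most 2.
Since 2 = old gcd 2, the gcd can only stay the same or decrease.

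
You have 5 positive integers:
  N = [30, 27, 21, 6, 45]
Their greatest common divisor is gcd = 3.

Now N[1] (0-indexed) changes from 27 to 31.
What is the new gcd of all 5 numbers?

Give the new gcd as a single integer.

Numbers: [30, 27, 21, 6, 45], gcd = 3
Change: index 1, 27 -> 31
gcd of the OTHER numbers (without index 1): gcd([30, 21, 6, 45]) = 3
New gcd = gcd(g_others, new_val) = gcd(3, 31) = 1

Answer: 1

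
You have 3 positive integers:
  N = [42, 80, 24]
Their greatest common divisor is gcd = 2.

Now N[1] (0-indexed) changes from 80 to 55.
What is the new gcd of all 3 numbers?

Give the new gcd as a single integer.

Answer: 1

Derivation:
Numbers: [42, 80, 24], gcd = 2
Change: index 1, 80 -> 55
gcd of the OTHER numbers (without index 1): gcd([42, 24]) = 6
New gcd = gcd(g_others, new_val) = gcd(6, 55) = 1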